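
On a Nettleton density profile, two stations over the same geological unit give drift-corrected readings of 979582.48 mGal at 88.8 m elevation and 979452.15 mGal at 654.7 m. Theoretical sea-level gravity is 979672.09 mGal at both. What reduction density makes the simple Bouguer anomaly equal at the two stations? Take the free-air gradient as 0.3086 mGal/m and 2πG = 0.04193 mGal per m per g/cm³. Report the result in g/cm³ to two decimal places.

1.87

Δg_obs = 979452.15 − 979582.48 = -130.33 mGal over Δh = 654.7 − 88.8 = 565.9 m
Equal Bouguer anomalies ⇒ Δg_obs + (0.3086 − 0.04193ρ)·Δh = 0
0.3086 − 0.04193ρ = −Δg_obs/Δh = 0.23031
ρ = (0.3086 − 0.23031) / 0.04193 = 1.87 g/cm³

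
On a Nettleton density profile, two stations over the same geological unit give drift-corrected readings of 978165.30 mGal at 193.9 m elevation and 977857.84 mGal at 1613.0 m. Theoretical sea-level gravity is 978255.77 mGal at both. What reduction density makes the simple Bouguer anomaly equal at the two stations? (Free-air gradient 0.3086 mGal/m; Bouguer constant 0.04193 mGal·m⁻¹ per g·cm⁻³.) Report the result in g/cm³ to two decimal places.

2.19

Δg_obs = 977857.84 − 978165.30 = -307.46 mGal over Δh = 1613.0 − 193.9 = 1419.1 m
Equal Bouguer anomalies ⇒ Δg_obs + (0.3086 − 0.04193ρ)·Δh = 0
0.3086 − 0.04193ρ = −Δg_obs/Δh = 0.21666
ρ = (0.3086 − 0.21666) / 0.04193 = 2.19 g/cm³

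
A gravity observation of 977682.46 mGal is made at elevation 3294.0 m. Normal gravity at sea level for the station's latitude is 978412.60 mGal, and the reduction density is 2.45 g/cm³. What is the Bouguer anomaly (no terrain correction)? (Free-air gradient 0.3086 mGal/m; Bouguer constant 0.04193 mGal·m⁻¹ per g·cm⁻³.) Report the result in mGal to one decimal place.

-52.0

Free-air correction = 0.3086 × 3294.0 = 1016.53 mGal
Free-air anomaly = 977682.46 − 978412.60 + (1016.53) = 286.39 mGal
Bouguer slab correction = 0.04193 × 2.45 × 3294.0 = 338.39 mGal
Simple Bouguer anomaly = 286.39 − (338.39) = -52.00 mGal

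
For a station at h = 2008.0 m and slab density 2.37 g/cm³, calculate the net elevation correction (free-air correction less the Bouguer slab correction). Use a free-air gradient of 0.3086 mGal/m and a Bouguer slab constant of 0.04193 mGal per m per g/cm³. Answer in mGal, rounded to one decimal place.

420.1

Combined gradient = 0.3086 − 0.04193 × 2.37 = 0.2092259 mGal/m
Combined elevation correction = 0.2092259 × 2008.0 = 420.1 mGal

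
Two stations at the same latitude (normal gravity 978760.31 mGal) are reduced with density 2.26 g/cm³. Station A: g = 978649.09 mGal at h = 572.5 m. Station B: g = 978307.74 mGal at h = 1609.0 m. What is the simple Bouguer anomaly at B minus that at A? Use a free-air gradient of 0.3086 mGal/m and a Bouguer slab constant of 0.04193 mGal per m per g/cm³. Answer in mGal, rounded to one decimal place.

-119.7

Δg_SB(A) = 978649.09 − 978760.31 + 0.3086×572.5 − 0.04193×2.26×572.5 = 11.20 mGal
Δg_SB(B) = 978307.74 − 978760.31 + 0.3086×1609.0 − 0.04193×2.26×1609.0 = -108.50 mGal
Difference = -108.50 − (11.20) = -119.70 mGal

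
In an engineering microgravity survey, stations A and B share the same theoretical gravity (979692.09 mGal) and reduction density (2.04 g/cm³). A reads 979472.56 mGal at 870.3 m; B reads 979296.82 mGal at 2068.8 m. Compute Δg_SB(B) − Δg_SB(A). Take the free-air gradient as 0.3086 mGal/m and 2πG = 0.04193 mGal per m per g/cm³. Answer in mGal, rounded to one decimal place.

91.6

Δg_SB(A) = 979472.56 − 979692.09 + 0.3086×870.3 − 0.04193×2.04×870.3 = -25.40 mGal
Δg_SB(B) = 979296.82 − 979692.09 + 0.3086×2068.8 − 0.04193×2.04×2068.8 = 66.20 mGal
Difference = 66.20 − (-25.40) = 91.60 mGal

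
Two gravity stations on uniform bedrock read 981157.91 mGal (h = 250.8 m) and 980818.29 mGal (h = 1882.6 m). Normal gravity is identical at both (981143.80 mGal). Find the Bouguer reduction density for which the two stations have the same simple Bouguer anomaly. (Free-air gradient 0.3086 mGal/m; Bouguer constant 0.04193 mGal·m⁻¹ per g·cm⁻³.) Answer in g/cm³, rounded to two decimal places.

Δg_obs = 980818.29 − 981157.91 = -339.62 mGal over Δh = 1882.6 − 250.8 = 1631.8 m
Equal Bouguer anomalies ⇒ Δg_obs + (0.3086 − 0.04193ρ)·Δh = 0
0.3086 − 0.04193ρ = −Δg_obs/Δh = 0.20813
ρ = (0.3086 − 0.20813) / 0.04193 = 2.40 g/cm³

2.40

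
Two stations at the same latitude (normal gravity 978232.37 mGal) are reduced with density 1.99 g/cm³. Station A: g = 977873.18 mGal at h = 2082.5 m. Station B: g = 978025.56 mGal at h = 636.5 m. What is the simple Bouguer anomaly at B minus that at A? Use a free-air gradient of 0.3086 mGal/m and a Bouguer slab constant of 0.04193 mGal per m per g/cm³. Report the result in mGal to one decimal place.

-173.2

Δg_SB(A) = 977873.18 − 978232.37 + 0.3086×2082.5 − 0.04193×1.99×2082.5 = 109.70 mGal
Δg_SB(B) = 978025.56 − 978232.37 + 0.3086×636.5 − 0.04193×1.99×636.5 = -63.50 mGal
Difference = -63.50 − (109.70) = -173.20 mGal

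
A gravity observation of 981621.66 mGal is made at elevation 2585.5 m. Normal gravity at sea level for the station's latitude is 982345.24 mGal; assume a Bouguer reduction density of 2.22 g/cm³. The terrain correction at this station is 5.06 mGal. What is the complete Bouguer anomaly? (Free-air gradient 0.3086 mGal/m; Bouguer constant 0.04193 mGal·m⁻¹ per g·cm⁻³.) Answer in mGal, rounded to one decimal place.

Free-air correction = 0.3086 × 2585.5 = 797.89 mGal
Free-air anomaly = 981621.66 − 982345.24 + (797.89) = 74.31 mGal
Bouguer slab correction = 0.04193 × 2.22 × 2585.5 = 240.67 mGal
Simple Bouguer anomaly = 74.31 − (240.67) = -166.36 mGal
Complete Bouguer anomaly = -166.36 + 5.06 = -161.30 mGal

-161.3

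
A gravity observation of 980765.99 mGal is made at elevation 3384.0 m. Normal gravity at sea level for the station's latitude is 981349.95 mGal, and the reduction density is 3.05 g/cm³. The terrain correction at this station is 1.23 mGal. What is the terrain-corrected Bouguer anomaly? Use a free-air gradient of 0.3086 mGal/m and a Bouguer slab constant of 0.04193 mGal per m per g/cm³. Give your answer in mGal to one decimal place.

Free-air correction = 0.3086 × 3384.0 = 1044.30 mGal
Free-air anomaly = 980765.99 − 981349.95 + (1044.30) = 460.34 mGal
Bouguer slab correction = 0.04193 × 3.05 × 3384.0 = 432.77 mGal
Simple Bouguer anomaly = 460.34 − (432.77) = 27.57 mGal
Complete Bouguer anomaly = 27.57 + 1.23 = 28.80 mGal

28.8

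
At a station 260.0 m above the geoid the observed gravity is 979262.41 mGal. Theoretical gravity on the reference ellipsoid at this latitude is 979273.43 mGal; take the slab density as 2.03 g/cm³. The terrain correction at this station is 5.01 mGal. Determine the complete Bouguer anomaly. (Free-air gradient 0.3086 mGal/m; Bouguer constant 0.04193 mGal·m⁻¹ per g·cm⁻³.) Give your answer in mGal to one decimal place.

Free-air correction = 0.3086 × 260.0 = 80.24 mGal
Free-air anomaly = 979262.41 − 979273.43 + (80.24) = 69.22 mGal
Bouguer slab correction = 0.04193 × 2.03 × 260.0 = 22.13 mGal
Simple Bouguer anomaly = 69.22 − (22.13) = 47.09 mGal
Complete Bouguer anomaly = 47.09 + 5.01 = 52.10 mGal

52.1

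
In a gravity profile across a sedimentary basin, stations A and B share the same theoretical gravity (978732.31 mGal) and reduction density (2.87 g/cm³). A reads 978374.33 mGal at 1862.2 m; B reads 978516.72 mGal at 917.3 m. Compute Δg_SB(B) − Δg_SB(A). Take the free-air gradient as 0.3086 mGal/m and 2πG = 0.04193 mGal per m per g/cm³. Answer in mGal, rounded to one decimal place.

Δg_SB(A) = 978374.33 − 978732.31 + 0.3086×1862.2 − 0.04193×2.87×1862.2 = -7.40 mGal
Δg_SB(B) = 978516.72 − 978732.31 + 0.3086×917.3 − 0.04193×2.87×917.3 = -42.90 mGal
Difference = -42.90 − (-7.40) = -35.50 mGal

-35.5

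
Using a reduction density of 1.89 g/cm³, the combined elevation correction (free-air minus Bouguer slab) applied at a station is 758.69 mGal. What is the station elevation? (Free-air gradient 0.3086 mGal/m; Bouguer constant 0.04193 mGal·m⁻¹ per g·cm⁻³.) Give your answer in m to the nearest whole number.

3308

Combined gradient = 0.3086 − 0.04193 × 1.89 = 0.2293523 mGal/m
h = 758.69 / 0.2293523 = 3307.97 m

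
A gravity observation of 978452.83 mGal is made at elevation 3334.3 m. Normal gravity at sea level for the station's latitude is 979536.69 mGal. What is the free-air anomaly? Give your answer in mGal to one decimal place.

-54.9

Free-air correction = 0.3086 × 3334.3 = 1028.96 mGal
Free-air anomaly = 978452.83 − 979536.69 + (1028.96) = -54.90 mGal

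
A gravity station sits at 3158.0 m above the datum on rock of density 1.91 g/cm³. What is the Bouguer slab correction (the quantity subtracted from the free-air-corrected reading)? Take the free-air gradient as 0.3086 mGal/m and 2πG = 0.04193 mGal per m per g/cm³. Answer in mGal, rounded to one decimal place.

252.9

Bouguer slab correction = 0.04193 × 1.91 × 3158.0 = 252.9 mGal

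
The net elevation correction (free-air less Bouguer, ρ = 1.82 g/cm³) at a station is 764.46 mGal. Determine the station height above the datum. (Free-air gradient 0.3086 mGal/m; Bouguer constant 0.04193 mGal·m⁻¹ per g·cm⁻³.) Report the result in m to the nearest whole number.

Combined gradient = 0.3086 − 0.04193 × 1.82 = 0.2322874 mGal/m
h = 764.46 / 0.2322874 = 3291.01 m

3291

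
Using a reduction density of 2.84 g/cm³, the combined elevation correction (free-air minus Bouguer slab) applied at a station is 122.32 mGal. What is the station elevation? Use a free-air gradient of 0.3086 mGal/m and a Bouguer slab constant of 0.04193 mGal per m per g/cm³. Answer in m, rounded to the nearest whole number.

645

Combined gradient = 0.3086 − 0.04193 × 2.84 = 0.1895188 mGal/m
h = 122.32 / 0.1895188 = 645.42 m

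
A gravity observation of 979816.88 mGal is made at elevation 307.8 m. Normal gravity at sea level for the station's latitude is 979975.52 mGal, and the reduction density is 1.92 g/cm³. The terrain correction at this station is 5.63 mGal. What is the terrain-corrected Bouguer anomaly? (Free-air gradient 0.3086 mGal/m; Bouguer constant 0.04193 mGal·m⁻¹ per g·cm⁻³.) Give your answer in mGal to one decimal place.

Free-air correction = 0.3086 × 307.8 = 94.99 mGal
Free-air anomaly = 979816.88 − 979975.52 + (94.99) = -63.65 mGal
Bouguer slab correction = 0.04193 × 1.92 × 307.8 = 24.78 mGal
Simple Bouguer anomaly = -63.65 − (24.78) = -88.43 mGal
Complete Bouguer anomaly = -88.43 + 5.63 = -82.80 mGal

-82.8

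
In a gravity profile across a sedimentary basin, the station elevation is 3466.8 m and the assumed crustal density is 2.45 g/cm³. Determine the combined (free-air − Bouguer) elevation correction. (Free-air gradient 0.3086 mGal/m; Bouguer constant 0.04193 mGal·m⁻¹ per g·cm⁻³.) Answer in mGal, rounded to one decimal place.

Combined gradient = 0.3086 − 0.04193 × 2.45 = 0.2058715 mGal/m
Combined elevation correction = 0.2058715 × 3466.8 = 713.7 mGal

713.7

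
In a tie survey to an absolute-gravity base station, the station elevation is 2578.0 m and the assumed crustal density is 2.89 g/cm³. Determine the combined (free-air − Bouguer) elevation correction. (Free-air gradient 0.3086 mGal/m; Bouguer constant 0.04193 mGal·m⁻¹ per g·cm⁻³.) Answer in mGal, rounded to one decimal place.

483.2

Combined gradient = 0.3086 − 0.04193 × 2.89 = 0.1874223 mGal/m
Combined elevation correction = 0.1874223 × 2578.0 = 483.2 mGal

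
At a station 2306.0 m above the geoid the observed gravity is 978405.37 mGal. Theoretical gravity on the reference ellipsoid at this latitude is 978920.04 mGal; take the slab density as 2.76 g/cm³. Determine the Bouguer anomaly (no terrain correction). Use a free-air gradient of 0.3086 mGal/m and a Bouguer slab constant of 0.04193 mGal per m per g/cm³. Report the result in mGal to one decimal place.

Free-air correction = 0.3086 × 2306.0 = 711.63 mGal
Free-air anomaly = 978405.37 − 978920.04 + (711.63) = 196.96 mGal
Bouguer slab correction = 0.04193 × 2.76 × 2306.0 = 266.87 mGal
Simple Bouguer anomaly = 196.96 − (266.87) = -69.91 mGal

-69.9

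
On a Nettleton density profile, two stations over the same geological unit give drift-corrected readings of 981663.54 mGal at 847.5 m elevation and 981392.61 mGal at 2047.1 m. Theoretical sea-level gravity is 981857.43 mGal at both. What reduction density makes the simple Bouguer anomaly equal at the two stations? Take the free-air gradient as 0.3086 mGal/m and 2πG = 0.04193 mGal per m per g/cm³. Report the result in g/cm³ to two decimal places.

Δg_obs = 981392.61 − 981663.54 = -270.93 mGal over Δh = 2047.1 − 847.5 = 1199.6 m
Equal Bouguer anomalies ⇒ Δg_obs + (0.3086 − 0.04193ρ)·Δh = 0
0.3086 − 0.04193ρ = −Δg_obs/Δh = 0.22585
ρ = (0.3086 − 0.22585) / 0.04193 = 1.97 g/cm³

1.97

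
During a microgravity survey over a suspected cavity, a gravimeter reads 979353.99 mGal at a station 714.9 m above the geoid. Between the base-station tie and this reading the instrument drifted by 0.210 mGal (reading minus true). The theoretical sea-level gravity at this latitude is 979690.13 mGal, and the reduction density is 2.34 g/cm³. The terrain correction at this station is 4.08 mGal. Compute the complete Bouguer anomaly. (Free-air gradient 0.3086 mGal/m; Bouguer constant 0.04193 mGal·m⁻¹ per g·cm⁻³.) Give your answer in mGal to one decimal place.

-181.8

Drift-corrected reading = 979353.99 − (0.210) = 979353.780 mGal
Free-air correction = 0.3086 × 714.9 = 220.62 mGal
Free-air anomaly = 979353.780 − 979690.13 + (220.62) = -115.730 mGal
Bouguer slab correction = 0.04193 × 2.34 × 714.9 = 70.14 mGal
Simple Bouguer anomaly = -115.730 − (70.14) = -185.870 mGal
Complete Bouguer anomaly = -185.870 + 4.08 = -181.790 mGal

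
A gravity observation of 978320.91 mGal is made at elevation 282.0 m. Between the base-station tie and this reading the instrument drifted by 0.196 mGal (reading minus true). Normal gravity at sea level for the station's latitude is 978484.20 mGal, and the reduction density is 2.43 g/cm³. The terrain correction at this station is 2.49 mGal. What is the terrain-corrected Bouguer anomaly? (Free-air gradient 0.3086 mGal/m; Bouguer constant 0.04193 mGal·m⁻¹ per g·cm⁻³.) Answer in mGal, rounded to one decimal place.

-102.7

Drift-corrected reading = 978320.91 − (0.196) = 978320.714 mGal
Free-air correction = 0.3086 × 282.0 = 87.03 mGal
Free-air anomaly = 978320.714 − 978484.20 + (87.03) = -76.456 mGal
Bouguer slab correction = 0.04193 × 2.43 × 282.0 = 28.73 mGal
Simple Bouguer anomaly = -76.456 − (28.73) = -105.186 mGal
Complete Bouguer anomaly = -105.186 + 2.49 = -102.696 mGal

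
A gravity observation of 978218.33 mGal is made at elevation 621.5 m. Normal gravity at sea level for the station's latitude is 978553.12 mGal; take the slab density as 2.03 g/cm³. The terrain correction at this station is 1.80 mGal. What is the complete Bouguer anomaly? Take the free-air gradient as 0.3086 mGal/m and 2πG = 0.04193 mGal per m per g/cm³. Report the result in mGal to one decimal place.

-194.1

Free-air correction = 0.3086 × 621.5 = 191.79 mGal
Free-air anomaly = 978218.33 − 978553.12 + (191.79) = -143.00 mGal
Bouguer slab correction = 0.04193 × 2.03 × 621.5 = 52.90 mGal
Simple Bouguer anomaly = -143.00 − (52.90) = -195.90 mGal
Complete Bouguer anomaly = -195.90 + 1.80 = -194.10 mGal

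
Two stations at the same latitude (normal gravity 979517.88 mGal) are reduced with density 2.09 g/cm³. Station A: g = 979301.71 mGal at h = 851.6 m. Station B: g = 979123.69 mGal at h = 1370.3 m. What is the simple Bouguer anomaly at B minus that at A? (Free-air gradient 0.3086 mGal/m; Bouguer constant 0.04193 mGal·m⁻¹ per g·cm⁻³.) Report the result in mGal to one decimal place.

-63.4

Δg_SB(A) = 979301.71 − 979517.88 + 0.3086×851.6 − 0.04193×2.09×851.6 = -28.00 mGal
Δg_SB(B) = 979123.69 − 979517.88 + 0.3086×1370.3 − 0.04193×2.09×1370.3 = -91.40 mGal
Difference = -91.40 − (-28.00) = -63.40 mGal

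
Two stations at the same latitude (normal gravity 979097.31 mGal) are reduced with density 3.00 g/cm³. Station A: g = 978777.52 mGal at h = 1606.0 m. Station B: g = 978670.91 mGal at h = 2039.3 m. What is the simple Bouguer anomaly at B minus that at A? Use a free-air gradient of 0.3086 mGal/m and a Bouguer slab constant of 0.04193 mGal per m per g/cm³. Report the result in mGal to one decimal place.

-27.4

Δg_SB(A) = 978777.52 − 979097.31 + 0.3086×1606.0 − 0.04193×3.00×1606.0 = -26.20 mGal
Δg_SB(B) = 978670.91 − 979097.31 + 0.3086×2039.3 − 0.04193×3.00×2039.3 = -53.60 mGal
Difference = -53.60 − (-26.20) = -27.40 mGal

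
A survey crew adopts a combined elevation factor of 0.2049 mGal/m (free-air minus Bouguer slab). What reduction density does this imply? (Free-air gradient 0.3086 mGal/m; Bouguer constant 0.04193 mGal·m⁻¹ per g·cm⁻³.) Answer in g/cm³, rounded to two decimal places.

0.2049 = 0.3086 − 0.04193 × ρ
ρ = (0.3086 − 0.2049) / 0.04193 = 2.47 g/cm³

2.47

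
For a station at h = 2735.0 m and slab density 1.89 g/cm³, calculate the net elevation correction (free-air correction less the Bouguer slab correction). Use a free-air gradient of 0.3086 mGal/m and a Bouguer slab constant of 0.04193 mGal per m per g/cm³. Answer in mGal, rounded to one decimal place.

Combined gradient = 0.3086 − 0.04193 × 1.89 = 0.2293523 mGal/m
Combined elevation correction = 0.2293523 × 2735.0 = 627.3 mGal

627.3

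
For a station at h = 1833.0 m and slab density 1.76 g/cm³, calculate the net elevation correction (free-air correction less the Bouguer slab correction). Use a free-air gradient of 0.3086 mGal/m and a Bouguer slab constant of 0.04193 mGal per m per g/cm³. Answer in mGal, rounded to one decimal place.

Combined gradient = 0.3086 − 0.04193 × 1.76 = 0.2348032 mGal/m
Combined elevation correction = 0.2348032 × 1833.0 = 430.4 mGal

430.4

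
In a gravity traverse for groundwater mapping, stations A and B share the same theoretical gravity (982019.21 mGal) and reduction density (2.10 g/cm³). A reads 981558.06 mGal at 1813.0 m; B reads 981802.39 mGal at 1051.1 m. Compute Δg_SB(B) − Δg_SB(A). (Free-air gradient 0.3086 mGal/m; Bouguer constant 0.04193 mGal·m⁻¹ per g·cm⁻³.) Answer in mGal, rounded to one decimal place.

76.3

Δg_SB(A) = 981558.06 − 982019.21 + 0.3086×1813.0 − 0.04193×2.10×1813.0 = -61.30 mGal
Δg_SB(B) = 981802.39 − 982019.21 + 0.3086×1051.1 − 0.04193×2.10×1051.1 = 15.00 mGal
Difference = 15.00 − (-61.30) = 76.30 mGal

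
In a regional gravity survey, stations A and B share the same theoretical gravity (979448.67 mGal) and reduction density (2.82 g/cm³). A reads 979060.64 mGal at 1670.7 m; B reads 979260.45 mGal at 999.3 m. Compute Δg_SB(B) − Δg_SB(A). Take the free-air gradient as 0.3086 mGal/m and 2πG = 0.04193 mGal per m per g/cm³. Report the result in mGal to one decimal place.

72.0

Δg_SB(A) = 979060.64 − 979448.67 + 0.3086×1670.7 − 0.04193×2.82×1670.7 = -70.00 mGal
Δg_SB(B) = 979260.45 − 979448.67 + 0.3086×999.3 − 0.04193×2.82×999.3 = 2.00 mGal
Difference = 2.00 − (-70.00) = 72.00 mGal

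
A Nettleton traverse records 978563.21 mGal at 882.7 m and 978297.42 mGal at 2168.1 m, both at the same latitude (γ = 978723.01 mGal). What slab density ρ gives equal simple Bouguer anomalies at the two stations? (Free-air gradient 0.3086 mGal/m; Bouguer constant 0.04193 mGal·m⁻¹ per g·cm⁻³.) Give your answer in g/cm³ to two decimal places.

2.43

Δg_obs = 978297.42 − 978563.21 = -265.79 mGal over Δh = 2168.1 − 882.7 = 1285.4 m
Equal Bouguer anomalies ⇒ Δg_obs + (0.3086 − 0.04193ρ)·Δh = 0
0.3086 − 0.04193ρ = −Δg_obs/Δh = 0.20678
ρ = (0.3086 − 0.20678) / 0.04193 = 2.43 g/cm³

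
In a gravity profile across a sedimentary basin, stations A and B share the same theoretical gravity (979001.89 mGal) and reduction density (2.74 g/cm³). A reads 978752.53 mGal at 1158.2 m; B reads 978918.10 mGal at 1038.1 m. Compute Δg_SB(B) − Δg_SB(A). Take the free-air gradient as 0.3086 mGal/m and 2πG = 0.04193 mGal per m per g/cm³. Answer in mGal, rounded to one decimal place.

142.3

Δg_SB(A) = 978752.53 − 979001.89 + 0.3086×1158.2 − 0.04193×2.74×1158.2 = -25.00 mGal
Δg_SB(B) = 978918.10 − 979001.89 + 0.3086×1038.1 − 0.04193×2.74×1038.1 = 117.30 mGal
Difference = 117.30 − (-25.00) = 142.30 mGal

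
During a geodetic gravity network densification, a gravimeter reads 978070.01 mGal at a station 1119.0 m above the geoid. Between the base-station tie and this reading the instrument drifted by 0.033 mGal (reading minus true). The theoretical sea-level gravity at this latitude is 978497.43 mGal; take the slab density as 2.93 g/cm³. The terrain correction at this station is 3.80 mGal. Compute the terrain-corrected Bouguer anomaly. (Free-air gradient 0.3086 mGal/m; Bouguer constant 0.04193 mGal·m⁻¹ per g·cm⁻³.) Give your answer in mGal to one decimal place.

-215.8

Drift-corrected reading = 978070.01 − (0.033) = 978069.977 mGal
Free-air correction = 0.3086 × 1119.0 = 345.32 mGal
Free-air anomaly = 978069.977 − 978497.43 + (345.32) = -82.133 mGal
Bouguer slab correction = 0.04193 × 2.93 × 1119.0 = 137.47 mGal
Simple Bouguer anomaly = -82.133 − (137.47) = -219.603 mGal
Complete Bouguer anomaly = -219.603 + 3.80 = -215.803 mGal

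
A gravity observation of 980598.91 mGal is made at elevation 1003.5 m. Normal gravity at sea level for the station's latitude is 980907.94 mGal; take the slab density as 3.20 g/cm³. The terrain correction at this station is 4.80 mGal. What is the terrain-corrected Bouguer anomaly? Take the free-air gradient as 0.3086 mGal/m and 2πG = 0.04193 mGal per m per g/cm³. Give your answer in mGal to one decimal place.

-129.2

Free-air correction = 0.3086 × 1003.5 = 309.68 mGal
Free-air anomaly = 980598.91 − 980907.94 + (309.68) = 0.65 mGal
Bouguer slab correction = 0.04193 × 3.20 × 1003.5 = 134.65 mGal
Simple Bouguer anomaly = 0.65 − (134.65) = -134.00 mGal
Complete Bouguer anomaly = -134.00 + 4.80 = -129.20 mGal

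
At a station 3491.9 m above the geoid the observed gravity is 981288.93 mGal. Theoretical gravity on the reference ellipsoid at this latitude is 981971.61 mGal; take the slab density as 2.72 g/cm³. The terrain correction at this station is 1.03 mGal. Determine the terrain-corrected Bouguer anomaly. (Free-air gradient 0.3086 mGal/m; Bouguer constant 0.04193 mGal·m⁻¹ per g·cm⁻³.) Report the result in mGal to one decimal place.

Free-air correction = 0.3086 × 3491.9 = 1077.60 mGal
Free-air anomaly = 981288.93 − 981971.61 + (1077.60) = 394.92 mGal
Bouguer slab correction = 0.04193 × 2.72 × 3491.9 = 398.25 mGal
Simple Bouguer anomaly = 394.92 − (398.25) = -3.33 mGal
Complete Bouguer anomaly = -3.33 + 1.03 = -2.30 mGal

-2.3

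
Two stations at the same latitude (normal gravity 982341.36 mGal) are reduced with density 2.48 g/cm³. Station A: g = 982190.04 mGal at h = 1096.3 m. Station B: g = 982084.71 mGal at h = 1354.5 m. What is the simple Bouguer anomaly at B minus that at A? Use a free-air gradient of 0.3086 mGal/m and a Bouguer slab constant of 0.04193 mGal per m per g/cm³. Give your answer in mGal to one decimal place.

Δg_SB(A) = 982190.04 − 982341.36 + 0.3086×1096.3 − 0.04193×2.48×1096.3 = 73.00 mGal
Δg_SB(B) = 982084.71 − 982341.36 + 0.3086×1354.5 − 0.04193×2.48×1354.5 = 20.50 mGal
Difference = 20.50 − (73.00) = -52.50 mGal

-52.5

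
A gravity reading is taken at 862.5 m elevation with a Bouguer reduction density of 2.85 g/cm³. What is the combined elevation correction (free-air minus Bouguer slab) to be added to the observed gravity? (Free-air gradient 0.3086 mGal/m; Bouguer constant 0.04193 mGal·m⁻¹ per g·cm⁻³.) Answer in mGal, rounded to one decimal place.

163.1

Combined gradient = 0.3086 − 0.04193 × 2.85 = 0.1890995 mGal/m
Combined elevation correction = 0.1890995 × 862.5 = 163.1 mGal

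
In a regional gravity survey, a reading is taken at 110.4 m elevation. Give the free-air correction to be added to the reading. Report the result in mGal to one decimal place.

Free-air correction = 0.3086 × 110.4 = 34.1 mGal

34.1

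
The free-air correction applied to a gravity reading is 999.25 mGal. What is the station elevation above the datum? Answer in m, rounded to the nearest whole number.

3238

h = 999.25 / 0.3086 = 3238.01 m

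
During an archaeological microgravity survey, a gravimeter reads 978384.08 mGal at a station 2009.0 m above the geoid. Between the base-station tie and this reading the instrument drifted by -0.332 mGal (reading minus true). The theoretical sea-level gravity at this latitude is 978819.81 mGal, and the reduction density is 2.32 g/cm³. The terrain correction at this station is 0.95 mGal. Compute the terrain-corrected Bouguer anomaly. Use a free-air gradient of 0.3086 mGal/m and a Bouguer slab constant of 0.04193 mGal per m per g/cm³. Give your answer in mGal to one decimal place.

-9.9

Drift-corrected reading = 978384.08 − (-0.332) = 978384.412 mGal
Free-air correction = 0.3086 × 2009.0 = 619.98 mGal
Free-air anomaly = 978384.412 − 978819.81 + (619.98) = 184.582 mGal
Bouguer slab correction = 0.04193 × 2.32 × 2009.0 = 195.43 mGal
Simple Bouguer anomaly = 184.582 − (195.43) = -10.848 mGal
Complete Bouguer anomaly = -10.848 + 0.95 = -9.898 mGal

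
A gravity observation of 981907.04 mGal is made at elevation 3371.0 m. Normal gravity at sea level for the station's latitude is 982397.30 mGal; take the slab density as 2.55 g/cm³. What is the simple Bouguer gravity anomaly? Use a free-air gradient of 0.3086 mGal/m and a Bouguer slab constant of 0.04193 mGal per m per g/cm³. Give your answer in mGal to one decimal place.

189.6

Free-air correction = 0.3086 × 3371.0 = 1040.29 mGal
Free-air anomaly = 981907.04 − 982397.30 + (1040.29) = 550.03 mGal
Bouguer slab correction = 0.04193 × 2.55 × 3371.0 = 360.43 mGal
Simple Bouguer anomaly = 550.03 − (360.43) = 189.60 mGal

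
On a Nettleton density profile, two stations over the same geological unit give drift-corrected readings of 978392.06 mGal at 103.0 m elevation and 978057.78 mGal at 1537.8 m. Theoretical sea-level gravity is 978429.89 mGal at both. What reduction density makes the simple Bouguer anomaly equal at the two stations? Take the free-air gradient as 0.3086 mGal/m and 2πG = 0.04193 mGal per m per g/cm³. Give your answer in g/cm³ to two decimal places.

1.80

Δg_obs = 978057.78 − 978392.06 = -334.28 mGal over Δh = 1537.8 − 103.0 = 1434.8 m
Equal Bouguer anomalies ⇒ Δg_obs + (0.3086 − 0.04193ρ)·Δh = 0
0.3086 − 0.04193ρ = −Δg_obs/Δh = 0.23298
ρ = (0.3086 − 0.23298) / 0.04193 = 1.80 g/cm³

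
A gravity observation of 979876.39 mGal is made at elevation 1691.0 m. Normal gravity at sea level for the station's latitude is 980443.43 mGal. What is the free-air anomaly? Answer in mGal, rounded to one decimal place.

-45.2

Free-air correction = 0.3086 × 1691.0 = 521.84 mGal
Free-air anomaly = 979876.39 − 980443.43 + (521.84) = -45.20 mGal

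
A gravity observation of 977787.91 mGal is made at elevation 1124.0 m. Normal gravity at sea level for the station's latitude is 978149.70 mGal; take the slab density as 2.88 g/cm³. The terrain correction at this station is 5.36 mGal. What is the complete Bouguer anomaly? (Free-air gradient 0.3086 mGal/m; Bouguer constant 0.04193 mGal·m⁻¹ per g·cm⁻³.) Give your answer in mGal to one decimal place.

-145.3

Free-air correction = 0.3086 × 1124.0 = 346.87 mGal
Free-air anomaly = 977787.91 − 978149.70 + (346.87) = -14.92 mGal
Bouguer slab correction = 0.04193 × 2.88 × 1124.0 = 135.73 mGal
Simple Bouguer anomaly = -14.92 − (135.73) = -150.65 mGal
Complete Bouguer anomaly = -150.65 + 5.36 = -145.29 mGal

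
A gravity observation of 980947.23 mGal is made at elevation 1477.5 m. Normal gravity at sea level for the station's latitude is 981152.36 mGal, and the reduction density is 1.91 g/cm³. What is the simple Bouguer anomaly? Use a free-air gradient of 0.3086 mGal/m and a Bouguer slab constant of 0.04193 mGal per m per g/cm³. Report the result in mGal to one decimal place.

Free-air correction = 0.3086 × 1477.5 = 455.96 mGal
Free-air anomaly = 980947.23 − 981152.36 + (455.96) = 250.83 mGal
Bouguer slab correction = 0.04193 × 1.91 × 1477.5 = 118.33 mGal
Simple Bouguer anomaly = 250.83 − (118.33) = 132.50 mGal

132.5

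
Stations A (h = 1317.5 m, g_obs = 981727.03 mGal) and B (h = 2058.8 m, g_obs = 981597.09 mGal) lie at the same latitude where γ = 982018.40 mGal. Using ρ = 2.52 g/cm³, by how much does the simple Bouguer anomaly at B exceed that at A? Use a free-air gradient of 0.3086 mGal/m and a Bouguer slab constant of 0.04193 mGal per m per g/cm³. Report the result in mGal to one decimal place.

20.5

Δg_SB(A) = 981727.03 − 982018.40 + 0.3086×1317.5 − 0.04193×2.52×1317.5 = -24.00 mGal
Δg_SB(B) = 981597.09 − 982018.40 + 0.3086×2058.8 − 0.04193×2.52×2058.8 = -3.50 mGal
Difference = -3.50 − (-24.00) = 20.50 mGal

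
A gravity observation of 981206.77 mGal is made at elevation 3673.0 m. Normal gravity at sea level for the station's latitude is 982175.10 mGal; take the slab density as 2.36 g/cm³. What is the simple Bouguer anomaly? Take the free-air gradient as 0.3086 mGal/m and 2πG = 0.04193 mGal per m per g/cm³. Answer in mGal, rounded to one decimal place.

-198.3

Free-air correction = 0.3086 × 3673.0 = 1133.49 mGal
Free-air anomaly = 981206.77 − 982175.10 + (1133.49) = 165.16 mGal
Bouguer slab correction = 0.04193 × 2.36 × 3673.0 = 363.46 mGal
Simple Bouguer anomaly = 165.16 − (363.46) = -198.30 mGal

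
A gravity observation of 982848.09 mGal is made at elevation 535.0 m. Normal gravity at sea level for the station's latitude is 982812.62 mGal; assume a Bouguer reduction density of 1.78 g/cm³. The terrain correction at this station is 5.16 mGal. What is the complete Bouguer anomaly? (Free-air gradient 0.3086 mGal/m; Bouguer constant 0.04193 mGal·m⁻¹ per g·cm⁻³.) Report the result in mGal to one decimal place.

Free-air correction = 0.3086 × 535.0 = 165.10 mGal
Free-air anomaly = 982848.09 − 982812.62 + (165.10) = 200.57 mGal
Bouguer slab correction = 0.04193 × 1.78 × 535.0 = 39.93 mGal
Simple Bouguer anomaly = 200.57 − (39.93) = 160.64 mGal
Complete Bouguer anomaly = 160.64 + 5.16 = 165.80 mGal

165.8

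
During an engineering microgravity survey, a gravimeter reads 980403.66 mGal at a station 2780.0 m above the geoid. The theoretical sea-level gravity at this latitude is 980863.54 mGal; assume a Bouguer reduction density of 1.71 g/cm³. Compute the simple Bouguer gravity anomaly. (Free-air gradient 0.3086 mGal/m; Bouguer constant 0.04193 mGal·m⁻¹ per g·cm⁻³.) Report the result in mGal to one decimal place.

Free-air correction = 0.3086 × 2780.0 = 857.91 mGal
Free-air anomaly = 980403.66 − 980863.54 + (857.91) = 398.03 mGal
Bouguer slab correction = 0.04193 × 1.71 × 2780.0 = 199.33 mGal
Simple Bouguer anomaly = 398.03 − (199.33) = 198.70 mGal

198.7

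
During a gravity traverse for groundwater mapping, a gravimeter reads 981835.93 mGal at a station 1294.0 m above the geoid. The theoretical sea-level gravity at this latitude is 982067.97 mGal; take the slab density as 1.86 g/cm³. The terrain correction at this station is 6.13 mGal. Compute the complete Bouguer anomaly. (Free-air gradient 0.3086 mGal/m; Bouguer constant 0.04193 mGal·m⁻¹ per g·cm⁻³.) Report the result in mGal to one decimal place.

Free-air correction = 0.3086 × 1294.0 = 399.33 mGal
Free-air anomaly = 981835.93 − 982067.97 + (399.33) = 167.29 mGal
Bouguer slab correction = 0.04193 × 1.86 × 1294.0 = 100.92 mGal
Simple Bouguer anomaly = 167.29 − (100.92) = 66.37 mGal
Complete Bouguer anomaly = 66.37 + 6.13 = 72.50 mGal

72.5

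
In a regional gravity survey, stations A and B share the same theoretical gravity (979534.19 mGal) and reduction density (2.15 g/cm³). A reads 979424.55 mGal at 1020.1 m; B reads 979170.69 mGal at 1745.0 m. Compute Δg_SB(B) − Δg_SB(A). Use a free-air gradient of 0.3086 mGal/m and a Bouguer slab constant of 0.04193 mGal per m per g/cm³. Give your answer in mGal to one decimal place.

-95.5

Δg_SB(A) = 979424.55 − 979534.19 + 0.3086×1020.1 − 0.04193×2.15×1020.1 = 113.20 mGal
Δg_SB(B) = 979170.69 − 979534.19 + 0.3086×1745.0 − 0.04193×2.15×1745.0 = 17.70 mGal
Difference = 17.70 − (113.20) = -95.50 mGal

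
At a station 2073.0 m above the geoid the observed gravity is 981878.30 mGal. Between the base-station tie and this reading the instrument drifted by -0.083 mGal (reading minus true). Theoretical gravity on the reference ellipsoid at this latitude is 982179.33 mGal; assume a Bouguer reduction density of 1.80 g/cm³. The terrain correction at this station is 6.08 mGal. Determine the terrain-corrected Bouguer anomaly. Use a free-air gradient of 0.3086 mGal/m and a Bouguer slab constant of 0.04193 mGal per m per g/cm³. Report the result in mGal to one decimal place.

188.4

Drift-corrected reading = 981878.30 − (-0.083) = 981878.383 mGal
Free-air correction = 0.3086 × 2073.0 = 639.73 mGal
Free-air anomaly = 981878.383 − 982179.33 + (639.73) = 338.783 mGal
Bouguer slab correction = 0.04193 × 1.80 × 2073.0 = 156.46 mGal
Simple Bouguer anomaly = 338.783 − (156.46) = 182.323 mGal
Complete Bouguer anomaly = 182.323 + 6.08 = 188.403 mGal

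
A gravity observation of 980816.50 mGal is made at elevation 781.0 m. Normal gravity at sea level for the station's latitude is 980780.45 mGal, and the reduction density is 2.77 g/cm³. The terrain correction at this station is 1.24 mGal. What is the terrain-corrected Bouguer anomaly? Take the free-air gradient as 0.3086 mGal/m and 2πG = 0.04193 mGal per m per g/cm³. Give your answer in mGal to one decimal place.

187.6

Free-air correction = 0.3086 × 781.0 = 241.02 mGal
Free-air anomaly = 980816.50 − 980780.45 + (241.02) = 277.07 mGal
Bouguer slab correction = 0.04193 × 2.77 × 781.0 = 90.71 mGal
Simple Bouguer anomaly = 277.07 − (90.71) = 186.36 mGal
Complete Bouguer anomaly = 186.36 + 1.24 = 187.60 mGal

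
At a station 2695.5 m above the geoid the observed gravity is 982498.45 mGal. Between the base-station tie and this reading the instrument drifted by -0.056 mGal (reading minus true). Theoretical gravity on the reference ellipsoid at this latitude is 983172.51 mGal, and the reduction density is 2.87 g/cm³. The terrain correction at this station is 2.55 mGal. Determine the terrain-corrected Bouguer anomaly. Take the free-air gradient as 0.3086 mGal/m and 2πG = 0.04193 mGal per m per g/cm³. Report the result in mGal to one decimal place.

Drift-corrected reading = 982498.45 − (-0.056) = 982498.506 mGal
Free-air correction = 0.3086 × 2695.5 = 831.83 mGal
Free-air anomaly = 982498.506 − 983172.51 + (831.83) = 157.826 mGal
Bouguer slab correction = 0.04193 × 2.87 × 2695.5 = 324.37 mGal
Simple Bouguer anomaly = 157.826 − (324.37) = -166.544 mGal
Complete Bouguer anomaly = -166.544 + 2.55 = -163.994 mGal

-164.0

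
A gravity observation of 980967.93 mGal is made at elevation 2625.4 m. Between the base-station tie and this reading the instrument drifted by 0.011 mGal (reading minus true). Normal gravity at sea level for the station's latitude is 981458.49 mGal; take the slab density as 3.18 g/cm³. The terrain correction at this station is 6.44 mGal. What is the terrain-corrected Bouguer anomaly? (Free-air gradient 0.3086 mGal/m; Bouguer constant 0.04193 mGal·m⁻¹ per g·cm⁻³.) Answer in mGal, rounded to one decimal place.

Drift-corrected reading = 980967.93 − (0.011) = 980967.919 mGal
Free-air correction = 0.3086 × 2625.4 = 810.20 mGal
Free-air anomaly = 980967.919 − 981458.49 + (810.20) = 319.629 mGal
Bouguer slab correction = 0.04193 × 3.18 × 2625.4 = 350.06 mGal
Simple Bouguer anomaly = 319.629 − (350.06) = -30.431 mGal
Complete Bouguer anomaly = -30.431 + 6.44 = -23.991 mGal

-24.0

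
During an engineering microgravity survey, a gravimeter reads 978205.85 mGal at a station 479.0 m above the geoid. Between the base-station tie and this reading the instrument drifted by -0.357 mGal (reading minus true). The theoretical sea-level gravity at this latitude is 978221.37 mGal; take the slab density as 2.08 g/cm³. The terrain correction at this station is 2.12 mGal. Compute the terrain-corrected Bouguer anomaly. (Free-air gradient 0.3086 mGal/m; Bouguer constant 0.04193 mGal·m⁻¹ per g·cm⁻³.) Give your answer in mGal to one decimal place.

Drift-corrected reading = 978205.85 − (-0.357) = 978206.207 mGal
Free-air correction = 0.3086 × 479.0 = 147.82 mGal
Free-air anomaly = 978206.207 − 978221.37 + (147.82) = 132.657 mGal
Bouguer slab correction = 0.04193 × 2.08 × 479.0 = 41.78 mGal
Simple Bouguer anomaly = 132.657 − (41.78) = 90.877 mGal
Complete Bouguer anomaly = 90.877 + 2.12 = 92.997 mGal

93.0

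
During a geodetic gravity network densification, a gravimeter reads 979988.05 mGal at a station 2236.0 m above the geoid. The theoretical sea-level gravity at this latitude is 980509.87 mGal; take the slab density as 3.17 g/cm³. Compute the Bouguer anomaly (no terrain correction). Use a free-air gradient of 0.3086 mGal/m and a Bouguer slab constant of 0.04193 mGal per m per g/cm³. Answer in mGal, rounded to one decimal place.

-129.0

Free-air correction = 0.3086 × 2236.0 = 690.03 mGal
Free-air anomaly = 979988.05 − 980509.87 + (690.03) = 168.21 mGal
Bouguer slab correction = 0.04193 × 3.17 × 2236.0 = 297.20 mGal
Simple Bouguer anomaly = 168.21 − (297.20) = -128.99 mGal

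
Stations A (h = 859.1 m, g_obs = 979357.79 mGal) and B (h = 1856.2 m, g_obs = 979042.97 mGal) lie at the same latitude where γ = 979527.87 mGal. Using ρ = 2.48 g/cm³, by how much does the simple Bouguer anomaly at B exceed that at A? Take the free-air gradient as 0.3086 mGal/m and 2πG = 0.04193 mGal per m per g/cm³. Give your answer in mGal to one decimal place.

-110.8

Δg_SB(A) = 979357.79 − 979527.87 + 0.3086×859.1 − 0.04193×2.48×859.1 = 5.70 mGal
Δg_SB(B) = 979042.97 − 979527.87 + 0.3086×1856.2 − 0.04193×2.48×1856.2 = -105.10 mGal
Difference = -105.10 − (5.70) = -110.80 mGal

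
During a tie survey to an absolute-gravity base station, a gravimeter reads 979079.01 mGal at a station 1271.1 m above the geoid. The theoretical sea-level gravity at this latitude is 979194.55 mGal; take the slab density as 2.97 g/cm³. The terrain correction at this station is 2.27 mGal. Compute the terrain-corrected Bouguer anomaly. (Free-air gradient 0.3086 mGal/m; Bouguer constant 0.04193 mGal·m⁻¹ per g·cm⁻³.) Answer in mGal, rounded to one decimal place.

Free-air correction = 0.3086 × 1271.1 = 392.26 mGal
Free-air anomaly = 979079.01 − 979194.55 + (392.26) = 276.72 mGal
Bouguer slab correction = 0.04193 × 2.97 × 1271.1 = 158.29 mGal
Simple Bouguer anomaly = 276.72 − (158.29) = 118.43 mGal
Complete Bouguer anomaly = 118.43 + 2.27 = 120.70 mGal

120.7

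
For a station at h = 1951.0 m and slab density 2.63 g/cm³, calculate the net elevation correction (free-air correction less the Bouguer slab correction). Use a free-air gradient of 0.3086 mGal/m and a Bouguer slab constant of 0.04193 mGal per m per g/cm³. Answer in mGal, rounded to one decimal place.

Combined gradient = 0.3086 − 0.04193 × 2.63 = 0.1983241 mGal/m
Combined elevation correction = 0.1983241 × 1951.0 = 386.9 mGal

386.9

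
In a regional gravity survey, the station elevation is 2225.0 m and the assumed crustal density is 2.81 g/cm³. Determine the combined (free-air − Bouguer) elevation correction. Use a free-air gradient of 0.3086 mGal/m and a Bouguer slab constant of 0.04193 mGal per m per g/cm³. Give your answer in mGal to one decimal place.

424.5

Combined gradient = 0.3086 − 0.04193 × 2.81 = 0.1907767 mGal/m
Combined elevation correction = 0.1907767 × 2225.0 = 424.5 mGal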